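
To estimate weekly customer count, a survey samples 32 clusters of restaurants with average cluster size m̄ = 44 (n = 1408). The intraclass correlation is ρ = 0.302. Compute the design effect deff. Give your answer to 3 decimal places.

13.986

deff = 1 + (44 − 1)·0.302 = 1 + 12.986 = 13.986.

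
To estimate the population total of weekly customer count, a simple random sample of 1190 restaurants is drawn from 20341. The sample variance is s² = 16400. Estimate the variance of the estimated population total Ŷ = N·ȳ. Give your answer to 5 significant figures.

5.3686 × 10^9

Var(Ŷ) = N²·Var(ȳ) = N²·(1 − n/N)·s²/n.
f = 1190/20341 = 0.05850253; Var(ȳ) = 0.94149747·16400/1190 = 12.975259.
Var(Ŷ) = 20341² · 12.975259 = 5.3685949 × 10^9.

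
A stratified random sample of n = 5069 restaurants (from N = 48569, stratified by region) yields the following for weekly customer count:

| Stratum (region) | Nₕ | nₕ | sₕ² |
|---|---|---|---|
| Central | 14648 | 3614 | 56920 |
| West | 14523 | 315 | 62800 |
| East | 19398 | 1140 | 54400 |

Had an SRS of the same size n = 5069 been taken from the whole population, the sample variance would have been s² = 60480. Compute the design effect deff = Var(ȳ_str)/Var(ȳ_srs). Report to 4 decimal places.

Var(ȳ_str) = Σ Wₕ²(1−fₕ)sₕ²/nₕ with Wₕ = Nₕ/48569:
  Central: (14648/48569)²·(1−3614/14648)·56920/3614 = 1.07912
  West: (14523/48569)²·(1−315/14523)·62800/315 = 17.438939
  East: (19398/48569)²·(1−1140/19398)·54400/1140 = 7.1644999
  → Var(ȳ_str) = 25.682559.
Var(ȳ_srs) = (1 − 5069/48569)·60480/5069 = 10.686109.
deff = 25.682559 / 10.686109 = 2.4034.

2.4034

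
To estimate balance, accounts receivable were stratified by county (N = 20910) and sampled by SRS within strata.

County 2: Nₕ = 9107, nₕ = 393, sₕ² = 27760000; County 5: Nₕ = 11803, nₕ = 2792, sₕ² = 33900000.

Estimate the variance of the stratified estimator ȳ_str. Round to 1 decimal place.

15774.2

Var(ȳ_str) = Σₕ Wₕ²(1 − fₕ)sₕ²/nₕ with Wₕ = Nₕ/N, N = 20910.
County 2: Wₕ = 0.43553324; term = 0.43553324²·(1 − 0.04315362)·27760000/393 = 12820.7.
County 5: Wₕ = 0.56446676; term = 0.56446676²·(1 − 0.23655003)·33900000/2792 = 2953.5316.
Sum = 15774.232.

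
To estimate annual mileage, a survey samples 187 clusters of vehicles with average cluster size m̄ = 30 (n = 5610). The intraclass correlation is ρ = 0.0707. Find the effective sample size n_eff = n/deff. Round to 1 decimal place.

1839.2

deff = 1 + (30 − 1)·0.0707 = 1 + 2.0503 = 3.0503.
n_eff = 5610 / 3.0503 = 1839.2.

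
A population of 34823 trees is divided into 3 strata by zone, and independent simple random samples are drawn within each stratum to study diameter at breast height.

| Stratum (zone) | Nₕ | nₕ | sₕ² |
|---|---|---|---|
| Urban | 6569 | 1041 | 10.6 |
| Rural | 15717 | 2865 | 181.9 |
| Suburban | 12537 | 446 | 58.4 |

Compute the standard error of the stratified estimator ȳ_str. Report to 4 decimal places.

Var(ȳ_str) = Σₕ Wₕ²(1 − fₕ)sₕ²/nₕ with Wₕ = Nₕ/N, N = 34823.
Urban: Wₕ = 0.18863969; term = 0.18863969²·(1 − 0.15847161)·10.6/1041 = 3.0492292 × 10^-4.
Rural: Wₕ = 0.45133963; term = 0.45133963²·(1 − 0.18228670)·181.9/2865 = 0.010575869.
Suburban: Wₕ = 0.36002068; term = 0.36002068²·(1 − 0.03557470)·58.4/446 = 0.016368221.
Sum = 0.027249013.
SE = √(0.027249013) = 0.1651.

0.1651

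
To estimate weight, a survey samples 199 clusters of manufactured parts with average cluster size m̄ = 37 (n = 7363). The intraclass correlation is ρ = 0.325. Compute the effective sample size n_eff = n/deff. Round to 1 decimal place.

deff = 1 + (37 − 1)·0.325 = 1 + 11.7 = 12.7.
n_eff = 7363 / 12.7 = 579.8.

579.8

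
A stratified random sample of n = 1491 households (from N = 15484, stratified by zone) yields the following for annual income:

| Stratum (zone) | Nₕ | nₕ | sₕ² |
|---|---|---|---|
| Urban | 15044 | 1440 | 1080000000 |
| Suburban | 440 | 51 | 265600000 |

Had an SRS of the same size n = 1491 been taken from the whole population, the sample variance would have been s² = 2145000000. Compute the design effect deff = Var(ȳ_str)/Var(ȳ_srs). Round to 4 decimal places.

0.4953

Var(ȳ_str) = Σ Wₕ²(1−fₕ)sₕ²/nₕ with Wₕ = Nₕ/15484:
  Urban: (15044/15484)²·(1−1440/15044)·1080000000/1440 = 640213.59
  Suburban: (440/15484)²·(1−51/440)·265600000/51 = 3717.867
  → Var(ȳ_str) = 643931.46.
Var(ȳ_srs) = (1 − 1491/15484)·2145000000/1491 = 1.3001017 × 10^6.
deff = 643931.46 / (1.3001017 × 10^6) = 0.4953.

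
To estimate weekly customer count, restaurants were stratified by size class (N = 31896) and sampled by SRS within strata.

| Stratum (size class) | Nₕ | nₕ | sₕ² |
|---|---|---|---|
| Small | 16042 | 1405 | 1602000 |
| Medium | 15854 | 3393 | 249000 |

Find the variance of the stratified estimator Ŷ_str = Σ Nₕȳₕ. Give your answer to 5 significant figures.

Var(Ŷ_str) = Σₕ Nₕ²(1 − fₕ)sₕ²/nₕ.
Small: 16042²·(1 − 1405/16042)·1602000/1405 = 2.6772984 × 10^11.
Medium: 15854²·(1 − 3393/15854)·249000/3393 = 1.4497971 × 10^10.
Sum = 2.8222781 × 10^11.

2.8223 × 10^11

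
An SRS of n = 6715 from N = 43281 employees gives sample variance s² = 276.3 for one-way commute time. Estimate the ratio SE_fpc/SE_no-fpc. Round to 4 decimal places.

0.9192

f = n/N = 6715/43281 = 0.15514891.
SE_no-fpc = √(s²/n) = 0.20284646; SE_fpc = √((1−f)s²/n) = 0.18644791.
Ratio = √(1−f) = 0.91915782.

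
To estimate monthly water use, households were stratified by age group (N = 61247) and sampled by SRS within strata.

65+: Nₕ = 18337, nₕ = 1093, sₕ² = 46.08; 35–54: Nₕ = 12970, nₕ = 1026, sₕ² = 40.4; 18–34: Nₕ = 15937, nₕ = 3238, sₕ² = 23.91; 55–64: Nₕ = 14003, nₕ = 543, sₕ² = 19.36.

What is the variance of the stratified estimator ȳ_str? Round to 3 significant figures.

Var(ȳ_str) = Σₕ Wₕ²(1 − fₕ)sₕ²/nₕ with Wₕ = Nₕ/N, N = 61247.
65+: Wₕ = 0.29939426; term = 0.29939426²·(1 − 0.05960626)·46.08/1093 = 0.0035537671.
35–54: Wₕ = 0.21176547; term = 0.21176547²·(1 − 0.07910563)·40.4/1026 = 0.0016261258.
18–34: Wₕ = 0.26020866; term = 0.26020866²·(1 − 0.20317500)·23.91/3238 = 3.9839069 × 10^-4.
55–64: Wₕ = 0.22863161; term = 0.22863161²·(1 − 0.03877740)·19.36/543 = 0.001791439.
Sum = 0.0073697226.

0.00737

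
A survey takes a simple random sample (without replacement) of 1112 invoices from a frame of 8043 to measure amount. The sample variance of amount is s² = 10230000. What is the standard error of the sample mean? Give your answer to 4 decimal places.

Under SRS without replacement, Var(ȳ) = (1 − f)·s²/n with f = n/N = 1112/8043 = 0.13825687.
Var(ȳ) = (1 − 0.13825687)·10230000/1112 = 0.86174313·9199.6403 = 7927.7268.
SE(ȳ) = √(7927.7268) = 89.0378.

89.0378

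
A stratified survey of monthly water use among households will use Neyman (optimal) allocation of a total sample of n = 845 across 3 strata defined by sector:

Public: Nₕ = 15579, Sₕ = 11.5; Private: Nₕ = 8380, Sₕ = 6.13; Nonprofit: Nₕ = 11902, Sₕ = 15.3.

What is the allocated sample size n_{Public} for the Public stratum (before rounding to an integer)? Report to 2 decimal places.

366.89

Neyman allocation: nₕ = n·NₕSₕ / Σⱼ NⱼSⱼ.
Σ NⱼSⱼ = 15579·11.5 + 8380·6.13 + 11902·15.3 = 412628.5.
n_{Public} = 845·15579·11.5 / 412628.5 = 366.89.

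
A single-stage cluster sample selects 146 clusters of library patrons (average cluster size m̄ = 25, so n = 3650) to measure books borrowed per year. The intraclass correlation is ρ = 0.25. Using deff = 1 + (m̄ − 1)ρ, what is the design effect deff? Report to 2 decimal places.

deff = 1 + (25 − 1)·0.25 = 1 + 6 = 7.

7.00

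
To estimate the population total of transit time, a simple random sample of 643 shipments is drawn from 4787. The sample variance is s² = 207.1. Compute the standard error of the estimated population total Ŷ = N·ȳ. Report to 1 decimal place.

2527.7

Var(Ŷ) = N²·Var(ȳ) = N²·(1 − n/N)·s²/n.
f = 643/4787 = 0.13432212; Var(ȳ) = 0.86567788·207.1/643 = 0.27882098.
Var(Ŷ) = 4787² · 0.27882098 = 6.3892856 × 10^6.
SE(Ŷ) = √(6.3892856 × 10^6) = 2527.7.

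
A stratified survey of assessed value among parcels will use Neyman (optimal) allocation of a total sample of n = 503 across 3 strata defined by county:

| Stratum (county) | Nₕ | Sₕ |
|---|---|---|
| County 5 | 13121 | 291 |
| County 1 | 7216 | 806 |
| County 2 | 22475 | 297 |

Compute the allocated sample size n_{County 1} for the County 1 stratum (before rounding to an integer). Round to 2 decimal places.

Neyman allocation: nₕ = n·NₕSₕ / Σⱼ NⱼSⱼ.
Σ NⱼSⱼ = 13121·291 + 7216·806 + 22475·297 = 1.6309382 × 10^7.
n_{County 1} = 503·7216·806 / (1.6309382 × 10^7) = 179.38.

179.38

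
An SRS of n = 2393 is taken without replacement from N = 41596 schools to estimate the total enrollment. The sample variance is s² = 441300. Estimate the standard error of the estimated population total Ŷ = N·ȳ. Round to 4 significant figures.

Var(Ŷ) = N²·Var(ȳ) = N²·(1 − n/N)·s²/n.
f = 2393/41596 = 0.05752957; Var(ȳ) = 0.94247043·441300/2393 = 173.80368.
Var(Ŷ) = 41596² · 173.80368 = 3.0071986 × 10^11.
SE(Ŷ) = √(3.0071986 × 10^11) = 548400.

548400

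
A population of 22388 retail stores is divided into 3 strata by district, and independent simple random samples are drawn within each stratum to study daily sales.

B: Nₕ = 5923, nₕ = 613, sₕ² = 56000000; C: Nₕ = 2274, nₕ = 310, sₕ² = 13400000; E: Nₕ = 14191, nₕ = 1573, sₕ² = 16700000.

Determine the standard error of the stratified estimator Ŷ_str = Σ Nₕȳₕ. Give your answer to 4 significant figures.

Var(Ŷ_str) = Σₕ Nₕ²(1 − fₕ)sₕ²/nₕ.
B: 5923²·(1 − 613/5923)·56000000/613 = 2.8731864 × 10^12.
C: 2274²·(1 − 310/2274)·13400000/310 = 1.9305233 × 10^11.
E: 14191²·(1 − 1573/14191)·16700000/1573 = 1.9010401 × 10^12.
Sum = 4.9672788 × 10^12.
SE = √(4.9672788 × 10^12) = 2.229 × 10^6.

2.229 × 10^6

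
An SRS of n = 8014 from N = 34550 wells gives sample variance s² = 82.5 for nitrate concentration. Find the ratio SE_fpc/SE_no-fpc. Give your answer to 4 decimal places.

f = n/N = 8014/34550 = 0.23195369.
SE_no-fpc = √(s²/n) = 0.10146174; SE_fpc = √((1−f)s²/n) = 0.088919295.
Ratio = √(1−f) = 0.87638251.

0.8764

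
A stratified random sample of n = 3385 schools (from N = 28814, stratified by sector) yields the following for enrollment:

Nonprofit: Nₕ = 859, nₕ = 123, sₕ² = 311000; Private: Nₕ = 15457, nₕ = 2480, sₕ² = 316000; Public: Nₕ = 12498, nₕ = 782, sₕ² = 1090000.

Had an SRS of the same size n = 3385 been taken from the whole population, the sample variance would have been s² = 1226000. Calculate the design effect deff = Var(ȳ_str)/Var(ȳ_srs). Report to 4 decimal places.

0.8714

Var(ȳ_str) = Σ Wₕ²(1−fₕ)sₕ²/nₕ with Wₕ = Nₕ/28814:
  Nonprofit: (859/28814)²·(1−123/859)·311000/123 = 1.925392
  Private: (15457/28814)²·(1−2480/15457)·316000/2480 = 30.784196
  Public: (12498/28814)²·(1−782/12498)·1090000/782 = 245.82867
  → Var(ȳ_str) = 278.53826.
Var(ȳ_srs) = (1 − 3385/28814)·1226000/3385 = 319.63735.
deff = 278.53826 / 319.63735 = 0.8714.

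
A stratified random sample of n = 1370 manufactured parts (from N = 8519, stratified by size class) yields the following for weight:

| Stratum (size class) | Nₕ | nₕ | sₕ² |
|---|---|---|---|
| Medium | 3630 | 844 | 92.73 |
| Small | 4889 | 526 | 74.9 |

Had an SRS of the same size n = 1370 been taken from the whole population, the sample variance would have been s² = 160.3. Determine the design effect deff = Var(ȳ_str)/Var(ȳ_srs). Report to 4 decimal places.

0.5822

Var(ȳ_str) = Σ Wₕ²(1−fₕ)sₕ²/nₕ with Wₕ = Nₕ/8519:
  Medium: (3630/8519)²·(1−844/3630)·92.73/844 = 0.015310463
  Small: (4889/8519)²·(1−526/4889)·74.9/526 = 0.041852758
  → Var(ȳ_str) = 0.057163221.
Var(ȳ_srs) = (1 − 1370/8519)·160.3/1370 = 0.098190537.
deff = 0.057163221 / 0.098190537 = 0.5822.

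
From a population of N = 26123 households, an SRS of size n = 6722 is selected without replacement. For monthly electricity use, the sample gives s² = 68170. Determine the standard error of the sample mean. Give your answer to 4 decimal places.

Under SRS without replacement, Var(ȳ) = (1 − f)·s²/n with f = n/N = 6722/26123 = 0.25732113.
Var(ȳ) = (1 − 0.25732113)·68170/6722 = 0.74267887·10.141327 = 7.5317492.
SE(ȳ) = √(7.5317492) = 2.7444.

2.7444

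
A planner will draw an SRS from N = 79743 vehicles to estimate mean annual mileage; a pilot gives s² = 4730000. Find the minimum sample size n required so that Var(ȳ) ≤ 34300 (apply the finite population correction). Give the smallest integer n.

Without fpc, n₀ = s²/D = 4730000/34300 = 137.9009.
With fpc, (1 − n/N)·s²/n ≤ D requires n ≥ n₀/(1 + n₀/N) = 137.9009/(1 + 137.9009/79743) = 137.6628.
Rounding up, n = 138.

138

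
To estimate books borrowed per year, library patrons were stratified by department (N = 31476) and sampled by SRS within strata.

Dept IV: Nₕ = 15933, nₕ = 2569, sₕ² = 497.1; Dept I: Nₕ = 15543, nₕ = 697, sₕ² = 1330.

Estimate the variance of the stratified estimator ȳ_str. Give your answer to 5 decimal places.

0.48602

Var(ȳ_str) = Σₕ Wₕ²(1 − fₕ)sₕ²/nₕ with Wₕ = Nₕ/N, N = 31476.
Dept IV: Wₕ = 0.50619520; term = 0.50619520²·(1 − 0.16123768)·497.1/2569 = 0.041586714.
Dept I: Wₕ = 0.49380480; term = 0.49380480²·(1 − 0.04484334)·1330/697 = 0.44443074.
Sum = 0.48601745.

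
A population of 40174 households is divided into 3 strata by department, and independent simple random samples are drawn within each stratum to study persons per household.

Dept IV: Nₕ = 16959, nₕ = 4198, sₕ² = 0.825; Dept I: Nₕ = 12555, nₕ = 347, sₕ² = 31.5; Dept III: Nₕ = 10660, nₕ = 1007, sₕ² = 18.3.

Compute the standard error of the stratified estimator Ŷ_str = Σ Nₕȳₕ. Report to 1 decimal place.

Var(Ŷ_str) = Σₕ Nₕ²(1 − fₕ)sₕ²/nₕ.
Dept IV: 16959²·(1 − 4198/16959)·0.825/4198 = 42530.106.
Dept I: 12555²·(1 − 347/12555)·31.5/347 = 1.391369 × 10^7.
Dept III: 10660²·(1 − 1007/10660)·18.3/1007 = 1.8699979 × 10^6.
Sum = 1.5826218 × 10^7.
SE = √(1.5826218 × 10^7) = 3978.2.

3978.2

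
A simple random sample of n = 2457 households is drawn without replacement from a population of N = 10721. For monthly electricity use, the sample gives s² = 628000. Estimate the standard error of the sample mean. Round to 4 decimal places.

Under SRS without replacement, Var(ȳ) = (1 − f)·s²/n with f = n/N = 2457/10721 = 0.22917638.
Var(ȳ) = (1 − 0.22917638)·628000/2457 = 0.77082362·255.59626 = 197.01963.
SE(ȳ) = √(197.01963) = 14.0364.

14.0364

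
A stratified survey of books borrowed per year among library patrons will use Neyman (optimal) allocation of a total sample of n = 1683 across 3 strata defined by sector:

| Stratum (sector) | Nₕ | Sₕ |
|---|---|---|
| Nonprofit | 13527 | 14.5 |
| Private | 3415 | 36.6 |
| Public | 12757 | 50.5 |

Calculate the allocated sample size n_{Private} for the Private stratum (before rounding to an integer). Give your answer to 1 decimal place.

Neyman allocation: nₕ = n·NₕSₕ / Σⱼ NⱼSⱼ.
Σ NⱼSⱼ = 13527·14.5 + 3415·36.6 + 12757·50.5 = 965359.
n_{Private} = 1683·3415·36.6 / 965359 = 217.9.

217.9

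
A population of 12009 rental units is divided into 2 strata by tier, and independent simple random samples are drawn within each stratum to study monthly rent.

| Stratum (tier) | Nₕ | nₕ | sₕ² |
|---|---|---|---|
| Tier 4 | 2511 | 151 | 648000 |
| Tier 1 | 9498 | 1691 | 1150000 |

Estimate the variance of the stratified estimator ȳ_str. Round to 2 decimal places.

Var(ȳ_str) = Σₕ Wₕ²(1 − fₕ)sₕ²/nₕ with Wₕ = Nₕ/N, N = 12009.
Tier 4: Wₕ = 0.20909318; term = 0.20909318²·(1 − 0.06013540)·648000/151 = 176.33685.
Tier 1: Wₕ = 0.79090682; term = 0.79090682²·(1 − 0.17803748)·1150000/1691 = 349.6688.
Sum = 526.00565.

526.01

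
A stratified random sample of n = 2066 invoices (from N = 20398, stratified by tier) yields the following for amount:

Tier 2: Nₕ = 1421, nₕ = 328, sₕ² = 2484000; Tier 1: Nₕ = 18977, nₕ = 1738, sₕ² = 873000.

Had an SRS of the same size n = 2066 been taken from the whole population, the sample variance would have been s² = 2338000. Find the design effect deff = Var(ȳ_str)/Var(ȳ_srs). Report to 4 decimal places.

Var(ȳ_str) = Σ Wₕ²(1−fₕ)sₕ²/nₕ with Wₕ = Nₕ/20398:
  Tier 2: (1421/20398)²·(1−328/1421)·2484000/328 = 28.269414
  Tier 1: (18977/20398)²·(1−1738/18977)·873000/1738 = 394.938
  → Var(ȳ_str) = 423.20741.
Var(ȳ_srs) = (1 − 2066/20398)·2338000/2066 = 1017.0363.
deff = 423.20741 / 1017.0363 = 0.4161.

0.4161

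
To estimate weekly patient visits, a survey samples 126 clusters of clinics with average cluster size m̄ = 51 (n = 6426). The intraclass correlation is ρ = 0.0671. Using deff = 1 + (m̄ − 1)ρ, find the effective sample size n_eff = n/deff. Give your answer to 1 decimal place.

deff = 1 + (51 − 1)·0.0671 = 1 + 3.355 = 4.355.
n_eff = 6426 / 4.355 = 1475.5.

1475.5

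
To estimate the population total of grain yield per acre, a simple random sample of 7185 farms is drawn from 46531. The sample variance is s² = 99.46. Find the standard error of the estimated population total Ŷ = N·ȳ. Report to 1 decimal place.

5034.2

Var(Ŷ) = N²·Var(ȳ) = N²·(1 − n/N)·s²/n.
f = 7185/46531 = 0.15441319; Var(ȳ) = 0.84558681·99.46/7185 = 0.011705228.
Var(Ŷ) = 46531² · 0.011705228 = 2.5343387 × 10^7.
SE(Ŷ) = √(2.5343387 × 10^7) = 5034.2.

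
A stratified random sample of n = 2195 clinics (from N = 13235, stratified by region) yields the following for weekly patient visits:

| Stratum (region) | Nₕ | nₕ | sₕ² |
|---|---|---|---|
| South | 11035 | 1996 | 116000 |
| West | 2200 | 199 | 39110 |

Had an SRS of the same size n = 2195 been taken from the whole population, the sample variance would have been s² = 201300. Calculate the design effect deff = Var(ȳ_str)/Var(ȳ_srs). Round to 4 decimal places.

Var(ȳ_str) = Σ Wₕ²(1−fₕ)sₕ²/nₕ with Wₕ = Nₕ/13235:
  South: (11035/13235)²·(1−1996/11035)·116000/1996 = 33.093468
  West: (2200/13235)²·(1−199/2200)·39110/199 = 4.9392001
  → Var(ȳ_str) = 38.032668.
Var(ȳ_srs) = (1 − 2195/13235)·201300/2195 = 76.498757.
deff = 38.032668 / 76.498757 = 0.4972.

0.4972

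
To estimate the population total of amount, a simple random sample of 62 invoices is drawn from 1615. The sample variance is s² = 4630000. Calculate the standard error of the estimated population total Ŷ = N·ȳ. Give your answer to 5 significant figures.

Var(Ŷ) = N²·Var(ȳ) = N²·(1 − n/N)·s²/n.
f = 62/1615 = 0.03839009; Var(ȳ) = 0.96160991·4630000/62 = 71810.546.
Var(Ŷ) = 1615² · 71810.546 = 1.8729806 × 10^11.
SE(Ŷ) = √(1.8729806 × 10^11) = 432780.

432780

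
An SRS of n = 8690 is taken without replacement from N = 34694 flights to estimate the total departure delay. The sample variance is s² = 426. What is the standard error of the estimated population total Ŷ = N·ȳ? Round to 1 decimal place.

6650.3

Var(Ŷ) = N²·Var(ȳ) = N²·(1 − n/N)·s²/n.
f = 8690/34694 = 0.25047559; Var(ȳ) = 0.74952441·426/8690 = 0.036743084.
Var(Ŷ) = 34694² · 0.036743084 = 4.4226682 × 10^7.
SE(Ŷ) = √(4.4226682 × 10^7) = 6650.3.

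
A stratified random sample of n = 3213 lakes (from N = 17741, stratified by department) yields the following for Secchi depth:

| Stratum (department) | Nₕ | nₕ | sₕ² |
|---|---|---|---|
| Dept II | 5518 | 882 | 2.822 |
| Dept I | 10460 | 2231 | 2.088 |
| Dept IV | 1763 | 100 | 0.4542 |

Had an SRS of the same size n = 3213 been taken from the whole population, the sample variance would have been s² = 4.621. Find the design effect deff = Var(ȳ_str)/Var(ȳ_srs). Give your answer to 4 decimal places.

0.4740

Var(ȳ_str) = Σ Wₕ²(1−fₕ)sₕ²/nₕ with Wₕ = Nₕ/17741:
  Dept II: (5518/17741)²·(1−882/5518)·2.822/882 = 2.600503 × 10^-4
  Dept I: (10460/17741)²·(1−2231/10460)·2.088/2231 = 2.5594902 × 10^-4
  Dept IV: (1763/17741)²·(1−100/1763)·0.4542/100 = 4.2309267 × 10^-5
  → Var(ȳ_str) = 5.5830859 × 10^-4.
Var(ȳ_srs) = (1 − 3213/17741)·4.621/3213 = 0.0011777496.
deff = (5.5830859 × 10^-4) / 0.0011777496 = 0.4740.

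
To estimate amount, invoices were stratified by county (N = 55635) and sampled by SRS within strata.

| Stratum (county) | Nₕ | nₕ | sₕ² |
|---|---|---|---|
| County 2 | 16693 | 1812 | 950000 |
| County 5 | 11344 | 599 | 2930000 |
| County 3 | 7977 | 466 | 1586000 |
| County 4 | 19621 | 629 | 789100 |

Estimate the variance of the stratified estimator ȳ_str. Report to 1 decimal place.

Var(ȳ_str) = Σₕ Wₕ²(1 − fₕ)sₕ²/nₕ with Wₕ = Nₕ/N, N = 55635.
County 2: Wₕ = 0.30004494; term = 0.30004494²·(1 − 0.10854849)·950000/1812 = 42.076125.
County 5: Wₕ = 0.20390042; term = 0.20390042²·(1 − 0.05280324)·2930000/599 = 192.62704.
County 3: Wₕ = 0.14338097; term = 0.14338097²·(1 − 0.05841795)·1586000/466 = 65.880735.
County 4: Wₕ = 0.35267368; term = 0.35267368²·(1 − 0.03205749)·789100/629 = 151.03481.
Sum = 451.61871.

451.6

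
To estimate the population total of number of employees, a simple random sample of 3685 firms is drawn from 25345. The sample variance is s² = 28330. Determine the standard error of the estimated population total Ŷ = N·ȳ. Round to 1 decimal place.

64965.1

Var(Ŷ) = N²·Var(ȳ) = N²·(1 − n/N)·s²/n.
f = 3685/25345 = 0.14539357; Var(ȳ) = 0.85460643·28330/3685 = 6.5701493.
Var(Ŷ) = 25345² · 6.5701493 = 4.2204604 × 10^9.
SE(Ŷ) = √(4.2204604 × 10^9) = 64965.1.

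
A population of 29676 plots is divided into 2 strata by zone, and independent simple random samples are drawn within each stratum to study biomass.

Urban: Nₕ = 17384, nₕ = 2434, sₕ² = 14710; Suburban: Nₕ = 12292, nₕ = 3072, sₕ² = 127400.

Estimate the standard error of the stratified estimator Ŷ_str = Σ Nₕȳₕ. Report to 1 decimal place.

79187.8

Var(Ŷ_str) = Σₕ Nₕ²(1 − fₕ)sₕ²/nₕ.
Urban: 17384²·(1 − 2434/17384)·14710/2434 = 1.570663 × 10^9.
Suburban: 12292²·(1 − 3072/12292)·127400/3072 = 4.7000415 × 10^9.
Sum = 6.2707045 × 10^9.
SE = √(6.2707045 × 10^9) = 79187.8.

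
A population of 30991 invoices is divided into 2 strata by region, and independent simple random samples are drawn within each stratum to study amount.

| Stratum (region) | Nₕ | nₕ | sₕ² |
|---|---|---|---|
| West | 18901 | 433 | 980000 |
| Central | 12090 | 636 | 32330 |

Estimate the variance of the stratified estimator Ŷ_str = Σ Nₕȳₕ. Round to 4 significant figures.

7.971 × 10^11

Var(Ŷ_str) = Σₕ Nₕ²(1 − fₕ)sₕ²/nₕ.
West: 18901²·(1 − 433/18901)·980000/433 = 7.9002863 × 10^11.
Central: 12090²·(1 − 636/12090)·32330/636 = 7.039342 × 10^9.
Sum = 7.9706797 × 10^11.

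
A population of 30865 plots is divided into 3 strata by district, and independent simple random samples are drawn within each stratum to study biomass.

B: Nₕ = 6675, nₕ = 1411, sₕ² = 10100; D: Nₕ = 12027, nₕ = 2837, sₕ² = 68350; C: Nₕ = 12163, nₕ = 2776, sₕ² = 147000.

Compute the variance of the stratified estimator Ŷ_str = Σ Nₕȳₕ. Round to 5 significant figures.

8.9604 × 10^9

Var(Ŷ_str) = Σₕ Nₕ²(1 − fₕ)sₕ²/nₕ.
B: 6675²·(1 − 1411/6675)·10100/1411 = 2.5151362 × 10^8.
D: 12027²·(1 − 2837/12027)·68350/2837 = 2.6628825 × 10^9.
C: 12163²·(1 − 2776/12163)·147000/2776 = 6.0459618 × 10^9.
Sum = 8.9603579 × 10^9.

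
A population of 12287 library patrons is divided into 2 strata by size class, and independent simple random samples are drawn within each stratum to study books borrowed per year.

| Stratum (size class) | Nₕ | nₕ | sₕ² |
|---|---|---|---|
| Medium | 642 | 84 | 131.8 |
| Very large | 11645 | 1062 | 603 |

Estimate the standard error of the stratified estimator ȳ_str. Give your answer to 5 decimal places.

0.68354

Var(ȳ_str) = Σₕ Wₕ²(1 − fₕ)sₕ²/nₕ with Wₕ = Nₕ/N, N = 12287.
Medium: Wₕ = 0.05225035; term = 0.05225035²·(1 − 0.13084112)·131.8/84 = 0.0037231766.
Very large: Wₕ = 0.94774965; term = 0.94774965²·(1 − 0.09119794)·603/1062 = 0.4634996.
Sum = 0.46722278.
SE = √(0.46722278) = 0.68354.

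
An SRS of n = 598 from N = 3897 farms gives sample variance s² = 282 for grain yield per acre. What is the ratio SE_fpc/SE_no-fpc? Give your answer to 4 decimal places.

0.9201

f = n/N = 598/3897 = 0.15345137.
SE_no-fpc = √(s²/n) = 0.68671093; SE_fpc = √((1−f)s²/n) = 0.63182953.
Ratio = √(1−f) = 0.92008077.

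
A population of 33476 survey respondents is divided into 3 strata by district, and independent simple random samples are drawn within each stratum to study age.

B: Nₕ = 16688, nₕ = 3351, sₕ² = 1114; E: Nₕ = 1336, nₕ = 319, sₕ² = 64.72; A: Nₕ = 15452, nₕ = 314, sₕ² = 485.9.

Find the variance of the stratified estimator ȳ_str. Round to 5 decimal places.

Var(ȳ_str) = Σₕ Wₕ²(1 − fₕ)sₕ²/nₕ with Wₕ = Nₕ/N, N = 33476.
B: Wₕ = 0.49850639; term = 0.49850639²·(1 − 0.20080297)·1114/3351 = 0.066024647.
E: Wₕ = 0.03990919; term = 0.03990919²·(1 − 0.23877246)·64.72/319 = 2.4598471 × 10^-4.
A: Wₕ = 0.46158442; term = 0.46158442²·(1 − 0.02032099)·485.9/314 = 0.3230006.
Sum = 0.38927123.

0.38927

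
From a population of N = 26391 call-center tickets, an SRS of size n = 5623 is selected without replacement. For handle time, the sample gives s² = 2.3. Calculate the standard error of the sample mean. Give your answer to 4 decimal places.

0.0179

Under SRS without replacement, Var(ȳ) = (1 − f)·s²/n with f = n/N = 5623/26391 = 0.21306506.
Var(ȳ) = (1 − 0.21306506)·2.3/5623 = 0.78693494·4.0903432 × 10^-4 = 3.218834 × 10^-4.
SE(ȳ) = √(3.218834 × 10^-4) = 0.0179.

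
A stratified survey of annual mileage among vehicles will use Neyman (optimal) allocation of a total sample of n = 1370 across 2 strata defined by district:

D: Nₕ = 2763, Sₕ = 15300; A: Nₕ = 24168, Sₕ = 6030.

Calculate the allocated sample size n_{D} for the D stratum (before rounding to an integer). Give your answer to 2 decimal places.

308.05

Neyman allocation: nₕ = n·NₕSₕ / Σⱼ NⱼSⱼ.
Σ NⱼSⱼ = 2763·15300 + 24168·6030 = 1.8800694 × 10^8.
n_{D} = 1370·2763·15300 / (1.8800694 × 10^8) = 308.05.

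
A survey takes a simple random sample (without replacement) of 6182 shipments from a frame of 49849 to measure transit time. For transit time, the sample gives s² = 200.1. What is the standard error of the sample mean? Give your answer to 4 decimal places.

0.1684

Under SRS without replacement, Var(ȳ) = (1 − f)·s²/n with f = n/N = 6182/49849 = 0.12401452.
Var(ȳ) = (1 − 0.12401452)·200.1/6182 = 0.87598548·0.032368166 = 0.028354043.
SE(ȳ) = √(0.028354043) = 0.1684.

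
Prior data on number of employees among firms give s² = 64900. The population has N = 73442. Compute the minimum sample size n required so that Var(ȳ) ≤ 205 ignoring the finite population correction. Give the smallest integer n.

Without fpc, n₀ = s²/D = 64900/205 = 316.5854.
Rounding up, n = 317.

317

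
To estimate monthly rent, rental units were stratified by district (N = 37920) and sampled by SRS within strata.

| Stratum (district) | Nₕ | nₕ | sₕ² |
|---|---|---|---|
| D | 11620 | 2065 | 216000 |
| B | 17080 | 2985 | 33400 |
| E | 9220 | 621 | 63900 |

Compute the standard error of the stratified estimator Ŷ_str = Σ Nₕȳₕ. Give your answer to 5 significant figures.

149890

Var(Ŷ_str) = Σₕ Nₕ²(1 − fₕ)sₕ²/nₕ.
D: 11620²·(1 − 2065/11620)·216000/2065 = 1.1613698 × 10^10.
B: 17080²·(1 − 2985/17080)·33400/2985 = 2.6937363 × 10^9.
E: 9220²·(1 − 621/9220)·63900/621 = 8.1580832 × 10^9.
Sum = 2.2465518 × 10^10.
SE = √(2.2465518 × 10^10) = 149890.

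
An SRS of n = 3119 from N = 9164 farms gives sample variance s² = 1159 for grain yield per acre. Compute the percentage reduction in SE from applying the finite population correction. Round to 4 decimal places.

18.7814

f = n/N = 3119/9164 = 0.34035356.
SE_no-fpc = √(s²/n) = 0.60958466; SE_fpc = √((1−f)s²/n) = 0.49509626.
Ratio = √(1−f) = 0.81218621. Reduction = 100·(1 − 0.81218621) = 18.7814%.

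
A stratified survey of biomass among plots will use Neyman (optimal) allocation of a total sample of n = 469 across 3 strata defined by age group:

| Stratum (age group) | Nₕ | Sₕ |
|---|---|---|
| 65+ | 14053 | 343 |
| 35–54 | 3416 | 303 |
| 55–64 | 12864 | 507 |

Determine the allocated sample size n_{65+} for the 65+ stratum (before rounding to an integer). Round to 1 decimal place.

Neyman allocation: nₕ = n·NₕSₕ / Σⱼ NⱼSⱼ.
Σ NⱼSⱼ = 14053·343 + 3416·303 + 12864·507 = 1.2377275 × 10^7.
n_{65+} = 469·14053·343 / (1.2377275 × 10^7) = 182.6.

182.6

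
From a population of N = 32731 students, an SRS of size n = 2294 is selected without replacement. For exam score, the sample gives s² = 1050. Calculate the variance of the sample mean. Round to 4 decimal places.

Under SRS without replacement, Var(ȳ) = (1 − f)·s²/n with f = n/N = 2294/32731 = 0.07008646.
Var(ȳ) = (1 − 0.07008646)·1050/2294 = 0.92991354·0.45771578 = 0.4256361.

0.4256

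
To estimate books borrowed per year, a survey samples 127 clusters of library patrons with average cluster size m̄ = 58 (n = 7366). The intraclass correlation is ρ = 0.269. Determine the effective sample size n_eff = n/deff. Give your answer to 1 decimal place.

451.0

deff = 1 + (58 − 1)·0.269 = 1 + 15.333 = 16.333.
n_eff = 7366 / 16.333 = 451.0.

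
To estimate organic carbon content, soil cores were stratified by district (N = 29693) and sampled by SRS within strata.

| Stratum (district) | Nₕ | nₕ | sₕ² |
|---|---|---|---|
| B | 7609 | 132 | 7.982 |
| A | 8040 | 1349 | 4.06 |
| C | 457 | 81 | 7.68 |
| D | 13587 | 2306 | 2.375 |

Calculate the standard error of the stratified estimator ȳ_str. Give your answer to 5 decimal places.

0.06545

Var(ȳ_str) = Σₕ Wₕ²(1 − fₕ)sₕ²/nₕ with Wₕ = Nₕ/N, N = 29693.
B: Wₕ = 0.25625568; term = 0.25625568²·(1 − 0.01734788)·7.982/132 = 0.0039019761.
A: Wₕ = 0.27077089; term = 0.27077089²·(1 − 0.16778607)·4.06/1349 = 1.8363396 × 10^-4.
C: Wₕ = 0.01539083; term = 0.01539083²·(1 − 0.17724289)·7.68/81 = 1.8478729 × 10^-5.
D: Wₕ = 0.45758260; term = 0.45758260²·(1 − 0.16972106)·2.375/2306 = 1.7904712 × 10^-4.
Sum = 0.0042831359.
SE = √(0.0042831359) = 0.06545.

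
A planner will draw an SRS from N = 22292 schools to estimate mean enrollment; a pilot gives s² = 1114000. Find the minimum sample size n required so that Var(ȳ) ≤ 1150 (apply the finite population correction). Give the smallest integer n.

Without fpc, n₀ = s²/D = 1114000/1150 = 968.6957.
With fpc, (1 − n/N)·s²/n ≤ D requires n ≥ n₀/(1 + n₀/N) = 968.6957/(1 + 968.6957/22292) = 928.3542.
Rounding up, n = 929.

929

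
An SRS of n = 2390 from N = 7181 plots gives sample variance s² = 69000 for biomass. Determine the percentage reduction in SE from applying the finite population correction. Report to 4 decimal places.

f = n/N = 2390/7181 = 0.33282273.
SE_no-fpc = √(s²/n) = 5.3731083; SE_fpc = √((1−f)s²/n) = 4.3888043.
Ratio = √(1−f) = 0.81680920. Reduction = 100·(1 − 0.81680920) = 18.3191%.

18.3191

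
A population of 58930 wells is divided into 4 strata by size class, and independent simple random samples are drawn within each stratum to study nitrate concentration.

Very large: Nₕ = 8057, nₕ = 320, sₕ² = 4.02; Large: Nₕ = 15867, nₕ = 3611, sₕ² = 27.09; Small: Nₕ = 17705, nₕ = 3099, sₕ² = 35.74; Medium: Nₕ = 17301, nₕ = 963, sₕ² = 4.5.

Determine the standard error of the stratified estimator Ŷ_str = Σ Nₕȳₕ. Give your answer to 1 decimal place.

2558.4

Var(Ŷ_str) = Σₕ Nₕ²(1 − fₕ)sₕ²/nₕ.
Very large: 8057²·(1 − 320/8057)·4.02/320 = 783108.68.
Large: 15867²·(1 − 3611/15867)·27.09/3611 = 1.4588985 × 10^6.
Small: 17705²·(1 − 3099/17705)·35.74/3099 = 2.9823609 × 10^6.
Medium: 17301²·(1 − 963/17301)·4.5/963 = 1.3208586 × 10^6.
Sum = 6.5452267 × 10^6.
SE = √(6.5452267 × 10^6) = 2558.4.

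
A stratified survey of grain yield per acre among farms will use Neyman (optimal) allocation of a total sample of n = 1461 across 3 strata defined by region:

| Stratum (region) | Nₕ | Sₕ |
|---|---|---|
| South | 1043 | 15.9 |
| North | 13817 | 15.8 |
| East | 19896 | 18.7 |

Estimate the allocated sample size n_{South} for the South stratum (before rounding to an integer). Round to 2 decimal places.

39.92

Neyman allocation: nₕ = n·NₕSₕ / Σⱼ NⱼSⱼ.
Σ NⱼSⱼ = 1043·15.9 + 13817·15.8 + 19896·18.7 = 606947.5.
n_{South} = 1461·1043·15.9 / 606947.5 = 39.92.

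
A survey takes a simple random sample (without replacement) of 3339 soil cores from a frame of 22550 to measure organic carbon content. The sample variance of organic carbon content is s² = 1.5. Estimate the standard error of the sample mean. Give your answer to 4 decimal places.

0.0196

Under SRS without replacement, Var(ȳ) = (1 − f)·s²/n with f = n/N = 3339/22550 = 0.14807095.
Var(ȳ) = (1 − 0.14807095)·1.5/3339 = 0.85192905·4.492363 × 10^-4 = 3.8271745 × 10^-4.
SE(ȳ) = √(3.8271745 × 10^-4) = 0.0196.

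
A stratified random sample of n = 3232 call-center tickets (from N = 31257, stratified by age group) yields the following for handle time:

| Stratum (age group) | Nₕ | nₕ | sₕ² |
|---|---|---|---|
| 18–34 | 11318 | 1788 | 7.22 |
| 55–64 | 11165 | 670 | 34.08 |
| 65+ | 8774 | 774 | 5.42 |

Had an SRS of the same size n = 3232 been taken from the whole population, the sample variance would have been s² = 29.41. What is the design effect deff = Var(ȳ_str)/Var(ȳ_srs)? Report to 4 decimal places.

Var(ȳ_str) = Σ Wₕ²(1−fₕ)sₕ²/nₕ with Wₕ = Nₕ/31257:
  18–34: (11318/31257)²·(1−1788/11318)·7.22/1788 = 4.4579756 × 10^-4
  55–64: (11165/31257)²·(1−670/11165)·34.08/670 = 0.0061005834
  65+: (8774/31257)²·(1−774/8774)·5.42/774 = 5.0309657 × 10^-4
  → Var(ȳ_str) = 0.0070494775.
Var(ȳ_srs) = (1 − 3232/31257)·29.41/3232 = 0.0081587195.
deff = 0.0070494775 / 0.0081587195 = 0.8640.

0.8640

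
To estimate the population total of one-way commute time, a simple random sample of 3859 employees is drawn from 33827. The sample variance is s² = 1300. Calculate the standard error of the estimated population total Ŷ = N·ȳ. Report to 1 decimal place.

Var(Ŷ) = N²·Var(ȳ) = N²·(1 − n/N)·s²/n.
f = 3859/33827 = 0.11408047; Var(ȳ) = 0.88591953·1300/3859 = 0.298444.
Var(Ŷ) = 33827² · 0.298444 = 3.414993 × 10^8.
SE(Ŷ) = √(3.414993 × 10^8) = 18479.7.

18479.7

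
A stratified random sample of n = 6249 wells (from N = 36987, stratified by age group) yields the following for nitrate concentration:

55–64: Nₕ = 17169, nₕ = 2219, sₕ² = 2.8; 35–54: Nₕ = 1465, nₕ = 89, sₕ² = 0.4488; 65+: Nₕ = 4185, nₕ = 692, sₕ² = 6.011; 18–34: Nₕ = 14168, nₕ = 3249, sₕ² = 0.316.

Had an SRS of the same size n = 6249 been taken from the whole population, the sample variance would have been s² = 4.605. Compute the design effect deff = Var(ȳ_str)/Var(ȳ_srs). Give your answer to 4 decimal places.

0.5682

Var(ȳ_str) = Σ Wₕ²(1−fₕ)sₕ²/nₕ with Wₕ = Nₕ/36987:
  55–64: (17169/36987)²·(1−2219/17169)·2.8/2219 = 2.367493 × 10^-4
  35–54: (1465/36987)²·(1−89/1465)·0.4488/89 = 7.4305453 × 10^-6
  65+: (4185/36987)²·(1−692/4185)·6.011/692 = 9.2818911 × 10^-5
  18–34: (14168/36987)²·(1−3249/14168)·0.316/3249 = 1.0998427 × 10^-5
  → Var(ȳ_str) = 3.4799718 × 10^-4.
Var(ȳ_srs) = (1 − 6249/36987)·4.605/6249 = 6.124147 × 10^-4.
deff = (3.4799718 × 10^-4) / (6.124147 × 10^-4) = 0.5682.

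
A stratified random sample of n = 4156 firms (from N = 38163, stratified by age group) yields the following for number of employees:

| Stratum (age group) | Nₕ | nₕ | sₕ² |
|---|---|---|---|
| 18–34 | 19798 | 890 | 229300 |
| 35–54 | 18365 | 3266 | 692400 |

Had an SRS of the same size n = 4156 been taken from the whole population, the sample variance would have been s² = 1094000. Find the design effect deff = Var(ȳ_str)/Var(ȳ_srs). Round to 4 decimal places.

0.4544

Var(ȳ_str) = Σ Wₕ²(1−fₕ)sₕ²/nₕ with Wₕ = Nₕ/38163:
  18–34: (19798/38163)²·(1−890/19798)·229300/890 = 66.221032
  35–54: (18365/38163)²·(1−3266/18365)·692400/3266 = 40.364073
  → Var(ȳ_str) = 106.58511.
Var(ȳ_srs) = (1 − 4156/38163)·1094000/4156 = 234.56737.
deff = 106.58511 / 234.56737 = 0.4544.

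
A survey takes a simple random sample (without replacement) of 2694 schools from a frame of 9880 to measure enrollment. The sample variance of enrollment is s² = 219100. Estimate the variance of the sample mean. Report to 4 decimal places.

59.1528

Under SRS without replacement, Var(ȳ) = (1 − f)·s²/n with f = n/N = 2694/9880 = 0.27267206.
Var(ȳ) = (1 − 0.27267206)·219100/2694 = 0.72732794·81.328879 = 59.152766.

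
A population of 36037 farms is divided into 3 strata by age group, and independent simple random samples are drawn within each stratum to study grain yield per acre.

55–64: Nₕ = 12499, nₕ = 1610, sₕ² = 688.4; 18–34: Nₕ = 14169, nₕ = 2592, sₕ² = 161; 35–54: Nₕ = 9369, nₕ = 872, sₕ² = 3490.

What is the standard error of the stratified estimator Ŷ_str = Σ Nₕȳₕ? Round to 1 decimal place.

19672.3

Var(Ŷ_str) = Σₕ Nₕ²(1 − fₕ)sₕ²/nₕ.
55–64: 12499²·(1 − 1610/12499)·688.4/1610 = 5.8194006 × 10^7.
18–34: 14169²·(1 − 2592/14169)·161/2592 = 1.0188872 × 10^7.
35–54: 9369²·(1 − 872/9369)·3490/872 = 3.1861616 × 10^8.
Sum = 3.8699904 × 10^8.
SE = √(3.8699904 × 10^8) = 19672.3.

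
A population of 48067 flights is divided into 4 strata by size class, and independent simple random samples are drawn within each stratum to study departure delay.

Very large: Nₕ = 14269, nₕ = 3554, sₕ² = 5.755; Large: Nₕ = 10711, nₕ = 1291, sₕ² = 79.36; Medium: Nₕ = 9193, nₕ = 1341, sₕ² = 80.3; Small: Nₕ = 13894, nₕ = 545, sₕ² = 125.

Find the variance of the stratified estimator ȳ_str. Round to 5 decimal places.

Var(ȳ_str) = Σₕ Wₕ²(1 − fₕ)sₕ²/nₕ with Wₕ = Nₕ/N, N = 48067.
Very large: Wₕ = 0.29685647; term = 0.29685647²·(1 − 0.24907141)·5.755/3554 = 1.0715676 × 10^-4.
Large: Wₕ = 0.22283479; term = 0.22283479²·(1 − 0.12053030)·79.36/1291 = 0.0026844932.
Medium: Wₕ = 0.19125387; term = 0.19125387²·(1 − 0.14587186)·80.3/1341 = 0.0018708126.
Small: Wₕ = 0.28905486; term = 0.28905486²·(1 − 0.03922556)·125/545 = 0.018411768.
Sum = 0.023074231.

0.02307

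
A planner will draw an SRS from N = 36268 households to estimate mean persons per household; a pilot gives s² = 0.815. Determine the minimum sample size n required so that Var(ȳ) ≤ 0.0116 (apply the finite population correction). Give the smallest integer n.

71

Without fpc, n₀ = s²/D = 0.815/0.0116 = 70.2586.
With fpc, (1 − n/N)·s²/n ≤ D requires n ≥ n₀/(1 + n₀/N) = 70.2586/(1 + 70.2586/36268) = 70.1228.
Rounding up, n = 71.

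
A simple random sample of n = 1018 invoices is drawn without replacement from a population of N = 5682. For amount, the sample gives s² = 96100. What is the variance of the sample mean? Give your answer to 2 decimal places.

77.49

Under SRS without replacement, Var(ȳ) = (1 − f)·s²/n with f = n/N = 1018/5682 = 0.17916227.
Var(ȳ) = (1 − 0.17916227)·96100/1018 = 0.82083773·94.400786 = 77.487727.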